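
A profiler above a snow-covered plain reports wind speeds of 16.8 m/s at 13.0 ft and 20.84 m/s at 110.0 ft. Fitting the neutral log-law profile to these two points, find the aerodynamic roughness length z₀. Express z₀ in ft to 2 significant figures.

Log law: V(z) ∝ ln(z/z₀). With r = V₁/V₂ = 16.8/20.84 = 0.80614,
r · ln(z₂/z₀) = ln(z₁/z₀) ⇒ ln z₀ = (ln z₁ − r·ln z₂)/(1 − r)
ln z₀ = (2.56495 − 0.80614×4.70048) / 0.19386 = -6.3155
z₀ = exp(-6.3155) = 0.001808 ft

z₀ ≈ 0.0018 ft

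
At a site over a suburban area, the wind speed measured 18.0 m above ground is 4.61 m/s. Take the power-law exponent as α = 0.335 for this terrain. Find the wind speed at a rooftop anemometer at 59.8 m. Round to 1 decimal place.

6.9 m/s

Power-law profile: V₂ = V₁ · (z₂/z₁)^α
V₂ = 4.61 × (59.8/18.0)^0.335 = 4.61 × (3.3222)^0.335
    = 4.61 × 1.4951 = 6.8925 m/s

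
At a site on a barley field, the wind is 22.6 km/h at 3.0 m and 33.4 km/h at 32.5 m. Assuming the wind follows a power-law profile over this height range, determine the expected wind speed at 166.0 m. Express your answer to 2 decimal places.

First find α: α = ln(V₂/V₁)/ln(z₂/z₁) = ln(33.4/22.6)/ln(32.5/3.0) = 0.39061/2.38263 = 0.1639
Extrapolate from 32.5 m to 166.0 m: V₃ = 33.4 × (166.0/32.5)^0.1639 = 33.4 × 1.3065 = 43.6367 km/h

43.64 km/h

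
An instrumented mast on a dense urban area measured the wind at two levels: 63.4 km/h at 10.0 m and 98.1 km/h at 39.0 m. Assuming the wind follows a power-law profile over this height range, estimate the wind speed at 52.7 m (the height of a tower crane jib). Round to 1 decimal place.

108.0 km/h

First find α: α = ln(V₂/V₁)/ln(z₂/z₁) = ln(98.1/63.4)/ln(39.0/10.0) = 0.43652/1.36098 = 0.3207
Extrapolate from 39.0 m to 52.7 m: V₃ = 98.1 × (52.7/39.0)^0.3207 = 98.1 × 1.1014 = 108.0450 km/h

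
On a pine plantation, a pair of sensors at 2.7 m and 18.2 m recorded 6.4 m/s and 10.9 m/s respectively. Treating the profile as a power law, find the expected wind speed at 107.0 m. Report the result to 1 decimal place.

17.9 m/s

First find α: α = ln(V₂/V₁)/ln(z₂/z₁) = ln(10.9/6.4)/ln(18.2/2.7) = 0.53246/1.90817 = 0.2790
Extrapolate from 18.2 m to 107.0 m: V₃ = 10.9 × (107.0/18.2)^0.2790 = 10.9 × 1.6394 = 17.8690 m/s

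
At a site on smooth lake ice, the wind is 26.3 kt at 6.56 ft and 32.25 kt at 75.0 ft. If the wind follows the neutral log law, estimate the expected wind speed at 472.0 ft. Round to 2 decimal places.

Log law: V ∝ ln(z/z₀). From the pair, with r = V₁/V₂ = 0.81550,
ln z₀ = (ln z₁ − r·ln z₂)/(1 − r) = (1.8810 − 0.81550×4.3175)/0.18450 = -8.8887 → z₀ = 0.0001379 ft
V₃ = V₁ · ln(z₃/z₀)/ln(z₁/z₀) = 26.3 × 15.0457/10.7697 = 36.7421 kt

36.74 kt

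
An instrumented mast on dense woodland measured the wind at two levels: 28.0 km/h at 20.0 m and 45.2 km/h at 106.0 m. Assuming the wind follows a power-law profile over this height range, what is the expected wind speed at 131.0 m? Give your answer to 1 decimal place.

48.0 km/h

First find α: α = ln(V₂/V₁)/ln(z₂/z₁) = ln(45.2/28.0)/ln(106.0/20.0) = 0.47889/1.66771 = 0.2872
Extrapolate from 106.0 m to 131.0 m: V₃ = 45.2 × (131.0/106.0)^0.2872 = 45.2 × 1.0627 = 48.0338 km/h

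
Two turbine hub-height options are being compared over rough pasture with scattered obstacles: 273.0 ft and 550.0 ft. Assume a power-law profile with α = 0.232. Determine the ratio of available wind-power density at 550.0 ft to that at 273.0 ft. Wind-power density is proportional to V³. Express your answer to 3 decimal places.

Speed ratio: V_B/V_A = (z_B/z_A)^α = (550.0/273.0)^0.232 = (2.0147)^0.232 = 1.17645
Power-density ratio: P_B/P_A = (V_B/V_A)³ = (1.17645)³ = 1.62826

1.628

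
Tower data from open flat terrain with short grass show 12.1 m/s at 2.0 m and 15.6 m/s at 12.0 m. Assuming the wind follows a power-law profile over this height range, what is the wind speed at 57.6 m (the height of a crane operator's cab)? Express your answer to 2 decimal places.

19.49 m/s

First find α: α = ln(V₂/V₁)/ln(z₂/z₁) = ln(15.6/12.1)/ln(12.0/2.0) = 0.25407/1.79176 = 0.1418
Extrapolate from 12.0 m to 57.6 m: V₃ = 15.6 × (57.6/12.0)^0.1418 = 15.6 × 1.2491 = 19.4860 m/s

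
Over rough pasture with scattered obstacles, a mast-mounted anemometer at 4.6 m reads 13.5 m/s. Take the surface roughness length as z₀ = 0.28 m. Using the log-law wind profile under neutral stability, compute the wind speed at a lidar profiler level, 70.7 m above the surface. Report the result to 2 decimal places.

Log law: V(z) ∝ ln(z/z₀), so V₂/V₁ = ln(z₂/z₀) / ln(z₁/z₀).
ln(70.7/0.28) = 5.5314, ln(4.6/0.28) = 2.7990
V₂ = 13.5 × 5.5314/2.7990 = 13.5 × 1.9762 = 26.6786 m/s

26.68 m/s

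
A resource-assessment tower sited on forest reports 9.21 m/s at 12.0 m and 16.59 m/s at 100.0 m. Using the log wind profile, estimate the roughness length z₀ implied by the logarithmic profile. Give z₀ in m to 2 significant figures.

z₀ ≈ 0.85 m

Log law: V(z) ∝ ln(z/z₀). With r = V₁/V₂ = 9.21/16.59 = 0.55515,
r · ln(z₂/z₀) = ln(z₁/z₀) ⇒ ln z₀ = (ln z₁ − r·ln z₂)/(1 − r)
ln z₀ = (2.48491 − 0.55515×4.60517) / 0.44485 = -0.1611
z₀ = exp(-0.1611) = 0.8512 m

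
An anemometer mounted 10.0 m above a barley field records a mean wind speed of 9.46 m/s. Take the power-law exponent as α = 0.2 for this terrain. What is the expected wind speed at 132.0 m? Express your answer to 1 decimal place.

15.8 m/s

Power-law profile: V₂ = V₁ · (z₂/z₁)^α
V₂ = 9.46 × (132.0/10.0)^0.2 = 9.46 × (13.2000)^0.2
    = 9.46 × 1.6754 = 15.8491 m/s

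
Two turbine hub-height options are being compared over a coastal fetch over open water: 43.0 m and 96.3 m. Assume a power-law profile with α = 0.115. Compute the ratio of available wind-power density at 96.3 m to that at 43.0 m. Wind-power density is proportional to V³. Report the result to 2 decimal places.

Speed ratio: V_B/V_A = (z_B/z_A)^α = (96.3/43.0)^0.115 = (2.2395)^0.115 = 1.09716
Power-density ratio: P_B/P_A = (V_B/V_A)³ = (1.09716)³ = 1.32070

1.32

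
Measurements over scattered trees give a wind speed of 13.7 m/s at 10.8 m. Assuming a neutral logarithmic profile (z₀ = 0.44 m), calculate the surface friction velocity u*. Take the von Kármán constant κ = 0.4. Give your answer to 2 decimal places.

u* ≈ 1.71 m/s

Log law: V(z) = (u*/κ) · ln(z/z₀) ⇒ u* = κ · V / ln(z/z₀)
u* = 0.4 × 13.7 / ln(10.8/0.44) = 0.4 × 13.7 / 3.2005
   = 5.4800 / 3.2005 = 1.7122 m/s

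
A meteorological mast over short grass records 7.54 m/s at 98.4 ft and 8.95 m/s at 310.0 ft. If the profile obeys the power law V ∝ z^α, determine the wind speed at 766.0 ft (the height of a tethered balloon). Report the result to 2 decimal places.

First find α: α = ln(V₂/V₁)/ln(z₂/z₁) = ln(8.95/7.54)/ln(310.0/98.4) = 0.17143/1.14753 = 0.1494
Extrapolate from 310.0 ft to 766.0 ft: V₃ = 8.95 × (766.0/310.0)^0.1494 = 8.95 × 1.1447 = 10.2450 m/s

10.25 m/s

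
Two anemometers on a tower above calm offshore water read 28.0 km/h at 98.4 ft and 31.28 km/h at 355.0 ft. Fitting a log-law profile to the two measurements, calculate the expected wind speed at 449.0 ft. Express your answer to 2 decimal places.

Log law: V ∝ ln(z/z₀). From the pair, with r = V₁/V₂ = 0.89514,
ln z₀ = (ln z₁ − r·ln z₂)/(1 − r) = (4.5890 − 0.89514×5.8721)/0.10486 = -6.3641 → z₀ = 0.001722 ft
V₃ = V₁ · ln(z₃/z₀)/ln(z₁/z₀) = 28.0 × 12.4711/10.9531 = 31.8805 km/h

31.88 km/h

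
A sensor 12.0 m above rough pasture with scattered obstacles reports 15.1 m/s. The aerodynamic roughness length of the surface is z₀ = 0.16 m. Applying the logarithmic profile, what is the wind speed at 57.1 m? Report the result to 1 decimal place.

Log law: V(z) ∝ ln(z/z₀), so V₂/V₁ = ln(z₂/z₀) / ln(z₁/z₀).
ln(57.1/0.16) = 5.8774, ln(12.0/0.16) = 4.3175
V₂ = 15.1 × 5.8774/4.3175 = 15.1 × 1.3613 = 20.5556 m/s

20.6 m/s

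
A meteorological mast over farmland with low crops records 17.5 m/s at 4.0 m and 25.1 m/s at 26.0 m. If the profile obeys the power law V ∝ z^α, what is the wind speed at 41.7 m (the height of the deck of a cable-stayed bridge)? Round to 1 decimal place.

First find α: α = ln(V₂/V₁)/ln(z₂/z₁) = ln(25.1/17.5)/ln(26.0/4.0) = 0.36067/1.87180 = 0.1927
Extrapolate from 26.0 m to 41.7 m: V₃ = 25.1 × (41.7/26.0)^0.1927 = 25.1 × 1.0953 = 27.4919 m/s

27.5 m/s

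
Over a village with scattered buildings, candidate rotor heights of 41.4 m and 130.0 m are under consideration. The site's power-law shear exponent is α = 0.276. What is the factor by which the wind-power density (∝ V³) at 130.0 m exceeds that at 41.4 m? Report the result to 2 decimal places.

Speed ratio: V_B/V_A = (z_B/z_A)^α = (130.0/41.4)^0.276 = (3.1401)^0.276 = 1.37138
Power-density ratio: P_B/P_A = (V_B/V_A)³ = (1.37138)³ = 2.57910

2.58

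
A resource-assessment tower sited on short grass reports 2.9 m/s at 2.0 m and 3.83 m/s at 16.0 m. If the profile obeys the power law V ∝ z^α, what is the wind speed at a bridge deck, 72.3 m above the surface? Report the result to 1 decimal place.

4.7 m/s

First find α: α = ln(V₂/V₁)/ln(z₂/z₁) = ln(3.83/2.9)/ln(16.0/2.0) = 0.27815/2.07944 = 0.1338
Extrapolate from 16.0 m to 72.3 m: V₃ = 3.83 × (72.3/16.0)^0.1338 = 3.83 × 1.2235 = 4.6862 m/s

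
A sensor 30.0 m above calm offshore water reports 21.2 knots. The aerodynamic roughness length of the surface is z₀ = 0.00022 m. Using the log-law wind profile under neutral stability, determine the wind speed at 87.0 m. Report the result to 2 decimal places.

Log law: V(z) ∝ ln(z/z₀), so V₂/V₁ = ln(z₂/z₀) / ln(z₁/z₀).
ln(87.0/0.00022) = 12.8878, ln(30.0/0.00022) = 11.8231
V₂ = 21.2 × 12.8878/11.8231 = 21.2 × 1.0901 = 23.1091 knots

23.11 knots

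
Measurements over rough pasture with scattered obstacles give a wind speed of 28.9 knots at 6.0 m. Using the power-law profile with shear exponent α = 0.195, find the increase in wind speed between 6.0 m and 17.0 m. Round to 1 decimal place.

Power law: V₂ = V₁ · (z₂/z₁)^α = 28.9 × (2.8333)^0.195 = 35.4076 knots
ΔV = 35.4076 − 28.9 = 6.5076 knots

6.5 knots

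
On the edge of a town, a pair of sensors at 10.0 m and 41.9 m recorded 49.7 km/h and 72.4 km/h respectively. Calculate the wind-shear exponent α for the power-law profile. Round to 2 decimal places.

α ≈ 0.26

Power law: V₂/V₁ = (z₂/z₁)^α ⇒ α = ln(V₂/V₁) / ln(z₂/z₁)
α = ln(72.4/49.7) / ln(41.9/10.0) = ln(1.4567) / ln(4.1900)
  = 0.37620 / 1.43270 = 0.26258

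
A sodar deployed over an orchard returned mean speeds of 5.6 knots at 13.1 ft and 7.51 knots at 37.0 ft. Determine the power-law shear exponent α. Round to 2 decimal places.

α ≈ 0.28

Power law: V₂/V₁ = (z₂/z₁)^α ⇒ α = ln(V₂/V₁) / ln(z₂/z₁)
α = ln(7.51/5.6) / ln(37.0/13.1) = ln(1.3411) / ln(2.8244)
  = 0.29347 / 1.03831 = 0.28264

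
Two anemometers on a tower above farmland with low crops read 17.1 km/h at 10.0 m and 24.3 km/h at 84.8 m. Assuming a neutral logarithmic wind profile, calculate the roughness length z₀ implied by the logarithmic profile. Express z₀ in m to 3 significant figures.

Log law: V(z) ∝ ln(z/z₀). With r = V₁/V₂ = 17.1/24.3 = 0.70370,
r · ln(z₂/z₀) = ln(z₁/z₀) ⇒ ln z₀ = (ln z₁ − r·ln z₂)/(1 − r)
ln z₀ = (2.30259 − 0.70370×4.44030) / 0.29630 = -2.7745
z₀ = exp(-2.7745) = 0.06238 m

z₀ ≈ 0.0624 m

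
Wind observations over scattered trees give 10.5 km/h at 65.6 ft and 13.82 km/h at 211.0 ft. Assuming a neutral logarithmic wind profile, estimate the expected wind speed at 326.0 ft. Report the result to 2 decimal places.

Log law: V ∝ ln(z/z₀). From the pair, with r = V₁/V₂ = 0.75977,
ln z₀ = (ln z₁ − r·ln z₂)/(1 − r) = (4.1836 − 0.75977×5.3519)/0.24023 = 0.4887 → z₀ = 1.630 ft
V₃ = V₁ · ln(z₃/z₀)/ln(z₁/z₀) = 10.5 × 5.2982/3.6949 = 15.0563 km/h

15.06 km/h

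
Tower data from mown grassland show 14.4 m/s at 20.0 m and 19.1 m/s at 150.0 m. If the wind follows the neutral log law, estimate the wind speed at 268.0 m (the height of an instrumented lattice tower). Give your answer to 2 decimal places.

Log law: V ∝ ln(z/z₀). From the pair, with r = V₁/V₂ = 0.75393,
ln z₀ = (ln z₁ − r·ln z₂)/(1 − r) = (2.9957 − 0.75393×5.0106)/0.24607 = -3.1776 → z₀ = 0.04169 m
V₃ = V₁ · ln(z₃/z₀)/ln(z₁/z₀) = 14.4 × 8.7686/6.1733 = 20.4537 m/s

20.45 m/s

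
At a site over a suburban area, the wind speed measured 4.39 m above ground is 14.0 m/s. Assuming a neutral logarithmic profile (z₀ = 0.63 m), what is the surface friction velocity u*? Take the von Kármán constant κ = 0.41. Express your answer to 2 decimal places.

Log law: V(z) = (u*/κ) · ln(z/z₀) ⇒ u* = κ · V / ln(z/z₀)
u* = 0.41 × 14.0 / ln(4.39/0.63) = 0.41 × 14.0 / 1.9414
   = 5.7400 / 1.9414 = 2.9567 m/s

u* ≈ 2.96 m/s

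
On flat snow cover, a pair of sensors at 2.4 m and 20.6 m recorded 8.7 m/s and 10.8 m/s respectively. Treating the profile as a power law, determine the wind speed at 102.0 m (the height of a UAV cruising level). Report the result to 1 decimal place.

12.7 m/s

First find α: α = ln(V₂/V₁)/ln(z₂/z₁) = ln(10.8/8.7)/ln(20.6/2.4) = 0.21622/2.14982 = 0.1006
Extrapolate from 20.6 m to 102.0 m: V₃ = 10.8 × (102.0/20.6)^0.1006 = 10.8 × 1.1746 = 12.6852 m/s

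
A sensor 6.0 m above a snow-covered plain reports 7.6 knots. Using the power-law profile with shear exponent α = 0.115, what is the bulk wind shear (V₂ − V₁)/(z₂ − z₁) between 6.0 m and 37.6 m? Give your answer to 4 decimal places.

0.0565 knots/m

Power law: V₂ = V₁ · (z₂/z₁)^α = 7.6 × (6.2667)^0.115 = 9.3858 knots
ΔV/Δz = (9.3858 − 7.6)/(37.6 − 6.0) = 1.7858/31.6000 = 0.05651 knots/m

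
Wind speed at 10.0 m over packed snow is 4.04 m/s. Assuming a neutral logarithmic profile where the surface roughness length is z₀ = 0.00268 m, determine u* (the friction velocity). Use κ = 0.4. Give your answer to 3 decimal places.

u* ≈ 0.196 m/s

Log law: V(z) = (u*/κ) · ln(z/z₀) ⇒ u* = κ · V / ln(z/z₀)
u* = 0.4 × 4.04 / ln(10.0/0.00268) = 0.4 × 4.04 / 8.2245
   = 1.6160 / 8.2245 = 0.1965 m/s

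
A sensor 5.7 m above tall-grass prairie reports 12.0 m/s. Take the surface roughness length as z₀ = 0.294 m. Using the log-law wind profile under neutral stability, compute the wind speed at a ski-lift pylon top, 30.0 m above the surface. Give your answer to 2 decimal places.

Log law: V(z) ∝ ln(z/z₀), so V₂/V₁ = ln(z₂/z₀) / ln(z₁/z₀).
ln(30.0/0.294) = 4.6254, ln(5.7/0.294) = 2.9646
V₂ = 12.0 × 4.6254/2.9646 = 12.0 × 1.5602 = 18.7222 m/s

18.72 m/s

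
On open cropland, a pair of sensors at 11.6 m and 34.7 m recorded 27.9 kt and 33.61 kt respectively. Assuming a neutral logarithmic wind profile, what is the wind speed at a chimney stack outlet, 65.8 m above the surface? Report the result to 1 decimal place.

Log law: V ∝ ln(z/z₀). From the pair, with r = V₁/V₂ = 0.83011,
ln z₀ = (ln z₁ − r·ln z₂)/(1 − r) = (2.4510 − 0.83011×3.5467)/0.16989 = -2.9029 → z₀ = 0.05486 m
V₃ = V₁ · ln(z₃/z₀)/ln(z₁/z₀) = 27.9 × 7.0896/5.3539 = 36.9445 kt

36.9 kt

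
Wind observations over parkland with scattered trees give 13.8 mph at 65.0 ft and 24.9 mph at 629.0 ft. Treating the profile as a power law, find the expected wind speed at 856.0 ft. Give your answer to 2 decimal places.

First find α: α = ln(V₂/V₁)/ln(z₂/z₁) = ln(24.9/13.8)/ln(629.0/65.0) = 0.59020/2.26974 = 0.2600
Extrapolate from 629.0 ft to 856.0 ft: V₃ = 24.9 × (856.0/629.0)^0.2600 = 24.9 × 1.0834 = 26.9772 mph

26.98 mph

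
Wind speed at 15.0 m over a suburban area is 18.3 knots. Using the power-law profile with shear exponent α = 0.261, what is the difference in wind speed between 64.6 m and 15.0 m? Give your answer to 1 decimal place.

8.5 knots

Power law: V₂ = V₁ · (z₂/z₁)^α = 18.3 × (4.3067)^0.261 = 26.7893 knots
ΔV = 26.7893 − 18.3 = 8.4893 knots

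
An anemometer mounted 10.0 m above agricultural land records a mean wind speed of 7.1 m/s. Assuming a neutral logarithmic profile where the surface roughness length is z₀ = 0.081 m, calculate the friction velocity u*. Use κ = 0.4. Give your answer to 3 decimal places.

Log law: V(z) = (u*/κ) · ln(z/z₀) ⇒ u* = κ · V / ln(z/z₀)
u* = 0.4 × 7.1 / ln(10.0/0.081) = 0.4 × 7.1 / 4.8159
   = 2.8400 / 4.8159 = 0.5897 m/s

u* ≈ 0.590 m/s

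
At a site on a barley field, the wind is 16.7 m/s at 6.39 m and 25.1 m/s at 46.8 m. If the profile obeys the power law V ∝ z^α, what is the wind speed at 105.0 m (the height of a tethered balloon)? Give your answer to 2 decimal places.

29.61 m/s

First find α: α = ln(V₂/V₁)/ln(z₂/z₁) = ln(25.1/16.7)/ln(46.8/6.39) = 0.40746/1.99115 = 0.2046
Extrapolate from 46.8 m to 105.0 m: V₃ = 25.1 × (105.0/46.8)^0.2046 = 25.1 × 1.1798 = 29.6135 m/s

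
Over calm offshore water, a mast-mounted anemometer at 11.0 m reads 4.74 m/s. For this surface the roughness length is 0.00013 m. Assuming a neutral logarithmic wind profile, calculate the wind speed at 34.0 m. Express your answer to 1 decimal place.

5.2 m/s

Log law: V(z) ∝ ln(z/z₀), so V₂/V₁ = ln(z₂/z₀) / ln(z₁/z₀).
ln(34.0/0.00013) = 12.4743, ln(11.0/0.00013) = 11.3459
V₂ = 4.74 × 12.4743/11.3459 = 4.74 × 1.0995 = 5.2114 m/s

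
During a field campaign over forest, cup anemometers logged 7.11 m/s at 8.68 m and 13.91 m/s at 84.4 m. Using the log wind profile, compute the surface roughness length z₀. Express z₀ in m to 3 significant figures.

Log law: V(z) ∝ ln(z/z₀). With r = V₁/V₂ = 7.11/13.91 = 0.51114,
r · ln(z₂/z₀) = ln(z₁/z₀) ⇒ ln z₀ = (ln z₁ − r·ln z₂)/(1 − r)
ln z₀ = (2.16102 − 0.51114×4.43557) / 0.48886 = -0.2172
z₀ = exp(-0.2172) = 0.8048 m

z₀ ≈ 0.805 m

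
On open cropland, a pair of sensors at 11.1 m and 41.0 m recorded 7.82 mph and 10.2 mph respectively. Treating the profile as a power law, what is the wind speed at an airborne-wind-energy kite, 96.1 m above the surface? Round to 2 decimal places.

First find α: α = ln(V₂/V₁)/ln(z₂/z₁) = ln(10.2/7.82)/ln(41.0/11.1) = 0.26570/1.30663 = 0.2034
Extrapolate from 41.0 m to 96.1 m: V₃ = 10.2 × (96.1/41.0)^0.2034 = 10.2 × 1.1891 = 12.1291 mph

12.13 mph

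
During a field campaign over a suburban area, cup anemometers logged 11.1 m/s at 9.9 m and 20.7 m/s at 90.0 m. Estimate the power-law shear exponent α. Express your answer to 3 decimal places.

α ≈ 0.282

Power law: V₂/V₁ = (z₂/z₁)^α ⇒ α = ln(V₂/V₁) / ln(z₂/z₁)
α = ln(20.7/11.1) / ln(90.0/9.9) = ln(1.8649) / ln(9.0909)
  = 0.62319 / 2.20727 = 0.28233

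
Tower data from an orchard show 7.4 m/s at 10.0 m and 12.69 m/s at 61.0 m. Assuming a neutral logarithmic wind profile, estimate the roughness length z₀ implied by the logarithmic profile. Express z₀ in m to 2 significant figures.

z₀ ≈ 0.80 m

Log law: V(z) ∝ ln(z/z₀). With r = V₁/V₂ = 7.4/12.69 = 0.58314,
r · ln(z₂/z₀) = ln(z₁/z₀) ⇒ ln z₀ = (ln z₁ − r·ln z₂)/(1 − r)
ln z₀ = (2.30259 − 0.58314×4.11087) / 0.41686 = -0.2270
z₀ = exp(-0.2270) = 0.7969 m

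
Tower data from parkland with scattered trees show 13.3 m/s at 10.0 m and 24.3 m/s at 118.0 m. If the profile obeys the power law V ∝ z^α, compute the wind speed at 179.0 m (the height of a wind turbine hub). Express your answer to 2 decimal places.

First find α: α = ln(V₂/V₁)/ln(z₂/z₁) = ln(24.3/13.3)/ln(118.0/10.0) = 0.60271/2.46810 = 0.2442
Extrapolate from 118.0 m to 179.0 m: V₃ = 24.3 × (179.0/118.0)^0.2442 = 24.3 × 1.1071 = 26.9029 m/s

26.90 m/s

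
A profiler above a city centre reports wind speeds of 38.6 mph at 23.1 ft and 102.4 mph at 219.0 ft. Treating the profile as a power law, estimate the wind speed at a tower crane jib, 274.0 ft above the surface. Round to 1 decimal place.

First find α: α = ln(V₂/V₁)/ln(z₂/z₁) = ln(102.4/38.6)/ln(219.0/23.1) = 0.97563/2.24924 = 0.4338
Extrapolate from 219.0 ft to 274.0 ft: V₃ = 102.4 × (274.0/219.0)^0.4338 = 102.4 × 1.1021 = 112.8516 mph

112.9 mph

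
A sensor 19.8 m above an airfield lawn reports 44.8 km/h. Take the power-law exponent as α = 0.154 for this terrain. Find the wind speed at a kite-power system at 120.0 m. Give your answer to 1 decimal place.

59.1 km/h

Power-law profile: V₂ = V₁ · (z₂/z₁)^α
V₂ = 44.8 × (120.0/19.8)^0.154 = 44.8 × (6.0606)^0.154
    = 44.8 × 1.3198 = 59.1270 km/h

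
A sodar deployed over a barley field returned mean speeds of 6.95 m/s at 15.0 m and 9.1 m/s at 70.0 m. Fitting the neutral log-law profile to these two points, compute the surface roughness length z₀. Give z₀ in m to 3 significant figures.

Log law: V(z) ∝ ln(z/z₀). With r = V₁/V₂ = 6.95/9.1 = 0.76374,
r · ln(z₂/z₀) = ln(z₁/z₀) ⇒ ln z₀ = (ln z₁ − r·ln z₂)/(1 − r)
ln z₀ = (2.70805 − 0.76374×4.24850) / 0.23626 = -2.2715
z₀ = exp(-2.2715) = 0.1032 m

z₀ ≈ 0.103 m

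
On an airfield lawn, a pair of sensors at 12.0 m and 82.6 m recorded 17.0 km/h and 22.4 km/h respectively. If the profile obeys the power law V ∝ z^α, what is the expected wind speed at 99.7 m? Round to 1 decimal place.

23.0 km/h

First find α: α = ln(V₂/V₁)/ln(z₂/z₁) = ln(22.4/17.0)/ln(82.6/12.0) = 0.27585/1.92910 = 0.1430
Extrapolate from 82.6 m to 99.7 m: V₃ = 22.4 × (99.7/82.6)^0.1430 = 22.4 × 1.0273 = 23.0109 km/h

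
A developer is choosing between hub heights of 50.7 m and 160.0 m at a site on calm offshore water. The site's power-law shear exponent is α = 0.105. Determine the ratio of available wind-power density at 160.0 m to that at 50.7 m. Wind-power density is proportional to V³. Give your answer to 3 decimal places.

1.436

Speed ratio: V_B/V_A = (z_B/z_A)^α = (160.0/50.7)^0.105 = (3.1558)^0.105 = 1.12825
Power-density ratio: P_B/P_A = (V_B/V_A)³ = (1.12825)³ = 1.43622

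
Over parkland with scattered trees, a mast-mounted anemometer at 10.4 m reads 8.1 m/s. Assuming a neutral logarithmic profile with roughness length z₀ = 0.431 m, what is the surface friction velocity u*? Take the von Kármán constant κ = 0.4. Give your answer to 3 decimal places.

Log law: V(z) = (u*/κ) · ln(z/z₀) ⇒ u* = κ · V / ln(z/z₀)
u* = 0.4 × 8.1 / ln(10.4/0.431) = 0.4 × 8.1 / 3.1835
   = 3.2400 / 3.1835 = 1.0178 m/s

u* ≈ 1.018 m/s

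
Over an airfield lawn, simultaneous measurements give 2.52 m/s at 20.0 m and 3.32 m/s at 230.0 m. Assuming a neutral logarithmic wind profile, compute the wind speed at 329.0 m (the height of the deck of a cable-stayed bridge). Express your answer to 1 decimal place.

Log law: V ∝ ln(z/z₀). From the pair, with r = V₁/V₂ = 0.75904,
ln z₀ = (ln z₁ − r·ln z₂)/(1 − r) = (2.9957 − 0.75904×5.4381)/0.24096 = -4.6977 → z₀ = 0.009117 m
V₃ = V₁ · ln(z₃/z₀)/ln(z₁/z₀) = 2.52 × 10.4937/7.6934 = 3.4373 m/s

3.4 m/s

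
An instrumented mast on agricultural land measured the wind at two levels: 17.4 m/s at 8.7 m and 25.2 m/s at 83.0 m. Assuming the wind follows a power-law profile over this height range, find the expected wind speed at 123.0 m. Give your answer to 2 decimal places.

26.88 m/s

First find α: α = ln(V₂/V₁)/ln(z₂/z₁) = ln(25.2/17.4)/ln(83.0/8.7) = 0.37037/2.25552 = 0.1642
Extrapolate from 83.0 m to 123.0 m: V₃ = 25.2 × (123.0/83.0)^0.1642 = 25.2 × 1.0667 = 26.8814 m/s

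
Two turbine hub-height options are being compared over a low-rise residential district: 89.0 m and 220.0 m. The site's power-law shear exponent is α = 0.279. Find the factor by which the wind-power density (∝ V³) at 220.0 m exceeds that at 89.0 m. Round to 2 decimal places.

2.13

Speed ratio: V_B/V_A = (z_B/z_A)^α = (220.0/89.0)^0.279 = (2.4719)^0.279 = 1.28723
Power-density ratio: P_B/P_A = (V_B/V_A)³ = (1.28723)³ = 2.13289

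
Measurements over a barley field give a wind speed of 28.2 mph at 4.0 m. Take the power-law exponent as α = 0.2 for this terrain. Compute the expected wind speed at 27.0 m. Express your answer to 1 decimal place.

41.3 mph

Power-law profile: V₂ = V₁ · (z₂/z₁)^α
V₂ = 28.2 × (27.0/4.0)^0.2 = 28.2 × (6.7500)^0.2
    = 28.2 × 1.4651 = 41.3152 mph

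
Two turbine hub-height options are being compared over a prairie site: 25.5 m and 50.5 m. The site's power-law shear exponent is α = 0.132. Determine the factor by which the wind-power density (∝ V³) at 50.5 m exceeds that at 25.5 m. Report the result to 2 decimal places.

Speed ratio: V_B/V_A = (z_B/z_A)^α = (50.5/25.5)^0.132 = (1.9804)^0.132 = 1.09439
Power-density ratio: P_B/P_A = (V_B/V_A)³ = (1.09439)³ = 1.31073

1.31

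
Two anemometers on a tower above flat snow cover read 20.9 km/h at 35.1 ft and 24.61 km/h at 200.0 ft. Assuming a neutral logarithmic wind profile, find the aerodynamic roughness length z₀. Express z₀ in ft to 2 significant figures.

Log law: V(z) ∝ ln(z/z₀). With r = V₁/V₂ = 20.9/24.61 = 0.84925,
r · ln(z₂/z₀) = ln(z₁/z₀) ⇒ ln z₀ = (ln z₁ − r·ln z₂)/(1 − r)
ln z₀ = (3.55820 − 0.84925×5.29832) / 0.15075 = -6.2446
z₀ = exp(-6.2446) = 0.001941 ft

z₀ ≈ 0.0019 ft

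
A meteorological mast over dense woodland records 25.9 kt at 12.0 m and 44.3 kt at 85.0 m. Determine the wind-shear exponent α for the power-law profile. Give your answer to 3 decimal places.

α ≈ 0.274

Power law: V₂/V₁ = (z₂/z₁)^α ⇒ α = ln(V₂/V₁) / ln(z₂/z₁)
α = ln(44.3/25.9) / ln(85.0/12.0) = ln(1.7104) / ln(7.0833)
  = 0.53674 / 1.95774 = 0.27416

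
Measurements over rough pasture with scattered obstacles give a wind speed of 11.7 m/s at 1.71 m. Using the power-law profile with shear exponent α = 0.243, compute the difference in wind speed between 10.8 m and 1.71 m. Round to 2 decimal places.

6.61 m/s

Power law: V₂ = V₁ · (z₂/z₁)^α = 11.7 × (6.3158)^0.243 = 18.3101 m/s
ΔV = 18.3101 − 11.7 = 6.6101 m/s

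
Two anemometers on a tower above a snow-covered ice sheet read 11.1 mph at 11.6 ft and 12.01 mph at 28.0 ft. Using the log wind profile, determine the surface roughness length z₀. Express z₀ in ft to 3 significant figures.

Log law: V(z) ∝ ln(z/z₀). With r = V₁/V₂ = 11.1/12.01 = 0.92423,
r · ln(z₂/z₀) = ln(z₁/z₀) ⇒ ln z₀ = (ln z₁ − r·ln z₂)/(1 − r)
ln z₀ = (2.45101 − 0.92423×3.33220) / 0.07577 = -8.2977
z₀ = exp(-8.2977) = 0.0002491 ft

z₀ ≈ 0.000249 ft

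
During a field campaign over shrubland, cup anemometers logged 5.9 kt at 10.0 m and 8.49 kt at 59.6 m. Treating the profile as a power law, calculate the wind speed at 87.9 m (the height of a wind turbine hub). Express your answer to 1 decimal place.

9.2 kt

First find α: α = ln(V₂/V₁)/ln(z₂/z₁) = ln(8.49/5.9)/ln(59.6/10.0) = 0.36394/1.78507 = 0.2039
Extrapolate from 59.6 m to 87.9 m: V₃ = 8.49 × (87.9/59.6)^0.2039 = 8.49 × 1.0824 = 9.1899 kt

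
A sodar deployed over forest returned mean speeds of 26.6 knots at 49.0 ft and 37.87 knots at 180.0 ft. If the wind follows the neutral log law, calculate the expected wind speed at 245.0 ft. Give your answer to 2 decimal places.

Log law: V ∝ ln(z/z₀). From the pair, with r = V₁/V₂ = 0.70240,
ln z₀ = (ln z₁ − r·ln z₂)/(1 − r) = (3.8918 − 0.70240×5.1930)/0.29760 = 0.8208 → z₀ = 2.272 ft
V₃ = V₁ · ln(z₃/z₀)/ln(z₁/z₀) = 26.6 × 4.6804/3.0710 = 40.5404 knots

40.54 knots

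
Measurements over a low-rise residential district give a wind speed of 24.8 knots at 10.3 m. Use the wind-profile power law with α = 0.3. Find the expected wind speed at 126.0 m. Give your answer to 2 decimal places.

52.57 knots

Power-law profile: V₂ = V₁ · (z₂/z₁)^α
V₂ = 24.8 × (126.0/10.3)^0.3 = 24.8 × (12.2330)^0.3
    = 24.8 × 2.1196 = 52.5668 knots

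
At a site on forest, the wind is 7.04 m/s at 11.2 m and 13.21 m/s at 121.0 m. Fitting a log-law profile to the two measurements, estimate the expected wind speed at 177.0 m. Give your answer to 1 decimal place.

Log law: V ∝ ln(z/z₀). From the pair, with r = V₁/V₂ = 0.53293,
ln z₀ = (ln z₁ − r·ln z₂)/(1 − r) = (2.4159 − 0.53293×4.7958)/0.46707 = -0.2995 → z₀ = 0.7412 m
V₃ = V₁ · ln(z₃/z₀)/ln(z₁/z₀) = 7.04 × 5.4757/2.7155 = 14.1961 m/s

14.2 m/s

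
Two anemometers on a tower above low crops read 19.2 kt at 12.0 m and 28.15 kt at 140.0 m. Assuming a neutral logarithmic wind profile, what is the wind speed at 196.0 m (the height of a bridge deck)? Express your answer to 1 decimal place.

29.4 kt

Log law: V ∝ ln(z/z₀). From the pair, with r = V₁/V₂ = 0.68206,
ln z₀ = (ln z₁ − r·ln z₂)/(1 − r) = (2.4849 − 0.68206×4.9416)/0.31794 = -2.7854 → z₀ = 0.06170 m
V₃ = V₁ · ln(z₃/z₀)/ln(z₁/z₀) = 19.2 × 8.0635/5.2703 = 29.3758 kt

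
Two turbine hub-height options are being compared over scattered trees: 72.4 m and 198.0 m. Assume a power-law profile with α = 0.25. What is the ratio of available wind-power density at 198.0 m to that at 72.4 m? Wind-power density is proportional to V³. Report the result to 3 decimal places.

Speed ratio: V_B/V_A = (z_B/z_A)^α = (198.0/72.4)^0.25 = (2.7348)^0.25 = 1.28597
Power-density ratio: P_B/P_A = (V_B/V_A)³ = (1.28597)³ = 2.12664

2.127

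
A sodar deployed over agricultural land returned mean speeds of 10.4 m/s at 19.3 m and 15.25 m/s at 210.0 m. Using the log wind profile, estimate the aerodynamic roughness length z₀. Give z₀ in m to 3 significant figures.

z₀ ≈ 0.116 m

Log law: V(z) ∝ ln(z/z₀). With r = V₁/V₂ = 10.4/15.25 = 0.68197,
r · ln(z₂/z₀) = ln(z₁/z₀) ⇒ ln z₀ = (ln z₁ − r·ln z₂)/(1 − r)
ln z₀ = (2.96011 − 0.68197×5.34711) / 0.31803 = -2.1584
z₀ = exp(-2.1584) = 0.1155 m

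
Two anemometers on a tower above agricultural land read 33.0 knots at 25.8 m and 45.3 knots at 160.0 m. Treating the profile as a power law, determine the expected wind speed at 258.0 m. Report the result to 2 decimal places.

49.22 knots

First find α: α = ln(V₂/V₁)/ln(z₂/z₁) = ln(45.3/33.0)/ln(160.0/25.8) = 0.31680/1.82480 = 0.1736
Extrapolate from 160.0 m to 258.0 m: V₃ = 45.3 × (258.0/160.0)^0.1736 = 45.3 × 1.0865 = 49.2178 knots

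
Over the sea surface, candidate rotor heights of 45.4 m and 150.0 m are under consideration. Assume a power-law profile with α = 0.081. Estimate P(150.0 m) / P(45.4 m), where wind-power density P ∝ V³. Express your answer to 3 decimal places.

1.337

Speed ratio: V_B/V_A = (z_B/z_A)^α = (150.0/45.4)^0.081 = (3.3040)^0.081 = 1.10165
Power-density ratio: P_B/P_A = (V_B/V_A)³ = (1.10165)³ = 1.33698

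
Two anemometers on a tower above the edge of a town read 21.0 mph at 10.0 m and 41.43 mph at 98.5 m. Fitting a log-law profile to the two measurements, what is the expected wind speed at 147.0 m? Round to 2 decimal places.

45.01 mph

Log law: V ∝ ln(z/z₀). From the pair, with r = V₁/V₂ = 0.50688,
ln z₀ = (ln z₁ − r·ln z₂)/(1 − r) = (2.3026 − 0.50688×4.5901)/0.49312 = -0.0487 → z₀ = 0.9525 m
V₃ = V₁ · ln(z₃/z₀)/ln(z₁/z₀) = 21.0 × 5.0391/2.3513 = 45.0059 mph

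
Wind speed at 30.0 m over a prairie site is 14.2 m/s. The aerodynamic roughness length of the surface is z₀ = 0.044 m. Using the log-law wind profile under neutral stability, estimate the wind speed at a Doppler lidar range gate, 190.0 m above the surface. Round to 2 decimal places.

Log law: V(z) ∝ ln(z/z₀), so V₂/V₁ = ln(z₂/z₀) / ln(z₁/z₀).
ln(190.0/0.044) = 8.3706, ln(30.0/0.044) = 6.5248
V₂ = 14.2 × 8.3706/6.5248 = 14.2 × 1.2829 = 18.2171 m/s

18.22 m/s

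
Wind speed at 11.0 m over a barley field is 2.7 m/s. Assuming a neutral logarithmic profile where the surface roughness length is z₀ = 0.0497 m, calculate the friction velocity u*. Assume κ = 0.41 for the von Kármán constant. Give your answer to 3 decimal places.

Log law: V(z) = (u*/κ) · ln(z/z₀) ⇒ u* = κ · V / ln(z/z₀)
u* = 0.41 × 2.7 / ln(11.0/0.0497) = 0.41 × 2.7 / 5.3996
   = 1.1070 / 5.3996 = 0.2050 m/s

u* ≈ 0.205 m/s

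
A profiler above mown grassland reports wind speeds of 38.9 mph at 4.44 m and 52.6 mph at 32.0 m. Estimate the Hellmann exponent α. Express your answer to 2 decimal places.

Power law: V₂/V₁ = (z₂/z₁)^α ⇒ α = ln(V₂/V₁) / ln(z₂/z₁)
α = ln(52.6/38.9) / ln(32.0/4.44) = ln(1.3522) / ln(7.2072)
  = 0.30172 / 1.97508 = 0.15276

α ≈ 0.15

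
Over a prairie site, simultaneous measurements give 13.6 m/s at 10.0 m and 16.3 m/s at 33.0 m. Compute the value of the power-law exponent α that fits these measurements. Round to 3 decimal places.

α ≈ 0.152

Power law: V₂/V₁ = (z₂/z₁)^α ⇒ α = ln(V₂/V₁) / ln(z₂/z₁)
α = ln(16.3/13.6) / ln(33.0/10.0) = ln(1.1985) / ln(3.3000)
  = 0.18110 / 1.19392 = 0.15168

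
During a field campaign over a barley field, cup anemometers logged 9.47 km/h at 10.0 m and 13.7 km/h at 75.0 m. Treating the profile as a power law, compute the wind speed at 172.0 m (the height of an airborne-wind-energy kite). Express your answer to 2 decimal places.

First find α: α = ln(V₂/V₁)/ln(z₂/z₁) = ln(13.7/9.47)/ln(75.0/10.0) = 0.36927/2.01490 = 0.1833
Extrapolate from 75.0 m to 172.0 m: V₃ = 13.7 × (172.0/75.0)^0.1833 = 13.7 × 1.1643 = 15.9508 km/h

15.95 km/h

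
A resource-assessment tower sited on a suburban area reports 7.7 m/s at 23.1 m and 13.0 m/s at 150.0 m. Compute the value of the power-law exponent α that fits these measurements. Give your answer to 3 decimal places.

Power law: V₂/V₁ = (z₂/z₁)^α ⇒ α = ln(V₂/V₁) / ln(z₂/z₁)
α = ln(13.0/7.7) / ln(150.0/23.1) = ln(1.6883) / ln(6.4935)
  = 0.52373 / 1.87080 = 0.27995

α ≈ 0.280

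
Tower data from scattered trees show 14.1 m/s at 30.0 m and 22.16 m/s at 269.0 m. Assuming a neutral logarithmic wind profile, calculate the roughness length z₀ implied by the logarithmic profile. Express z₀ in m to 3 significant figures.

Log law: V(z) ∝ ln(z/z₀). With r = V₁/V₂ = 14.1/22.16 = 0.63628,
r · ln(z₂/z₀) = ln(z₁/z₀) ⇒ ln z₀ = (ln z₁ − r·ln z₂)/(1 − r)
ln z₀ = (3.40120 − 0.63628×5.59471) / 0.36372 = -0.4361
z₀ = exp(-0.4361) = 0.6466 m

z₀ ≈ 0.647 m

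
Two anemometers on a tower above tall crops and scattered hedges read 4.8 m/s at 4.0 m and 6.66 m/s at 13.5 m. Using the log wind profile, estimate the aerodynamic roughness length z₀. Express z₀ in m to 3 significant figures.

Log law: V(z) ∝ ln(z/z₀). With r = V₁/V₂ = 4.8/6.66 = 0.72072,
r · ln(z₂/z₀) = ln(z₁/z₀) ⇒ ln z₀ = (ln z₁ − r·ln z₂)/(1 − r)
ln z₀ = (1.38629 − 0.72072×2.60269) / 0.27928 = -1.7528
z₀ = exp(-1.7528) = 0.1733 m

z₀ ≈ 0.173 m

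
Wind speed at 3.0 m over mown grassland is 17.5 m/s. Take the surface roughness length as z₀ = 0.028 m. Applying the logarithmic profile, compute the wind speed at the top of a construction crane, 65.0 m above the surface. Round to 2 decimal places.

Log law: V(z) ∝ ln(z/z₀), so V₂/V₁ = ln(z₂/z₀) / ln(z₁/z₀).
ln(65.0/0.028) = 7.7499, ln(3.0/0.028) = 4.6742
V₂ = 17.5 × 7.7499/4.6742 = 17.5 × 1.6580 = 29.0157 m/s

29.02 m/s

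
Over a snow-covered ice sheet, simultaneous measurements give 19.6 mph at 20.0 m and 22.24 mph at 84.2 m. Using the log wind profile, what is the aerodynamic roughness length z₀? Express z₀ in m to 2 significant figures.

z₀ ≈ 0.00046 m

Log law: V(z) ∝ ln(z/z₀). With r = V₁/V₂ = 19.6/22.24 = 0.88129,
r · ln(z₂/z₀) = ln(z₁/z₀) ⇒ ln z₀ = (ln z₁ − r·ln z₂)/(1 − r)
ln z₀ = (2.99573 − 0.88129×4.43319) / 0.11871 = -7.6763
z₀ = exp(-7.6763) = 0.0004637 m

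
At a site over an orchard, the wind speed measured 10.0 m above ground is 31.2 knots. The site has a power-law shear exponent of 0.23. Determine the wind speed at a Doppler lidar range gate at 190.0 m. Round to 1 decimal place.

61.4 knots

Power-law profile: V₂ = V₁ · (z₂/z₁)^α
V₂ = 31.2 × (190.0/10.0)^0.23 = 31.2 × (19.0000)^0.23
    = 31.2 × 1.9684 = 61.4141 knots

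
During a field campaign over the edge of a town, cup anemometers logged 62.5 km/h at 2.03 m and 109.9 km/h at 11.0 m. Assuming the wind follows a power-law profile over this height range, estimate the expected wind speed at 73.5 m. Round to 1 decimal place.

207.3 km/h

First find α: α = ln(V₂/V₁)/ln(z₂/z₁) = ln(109.9/62.5)/ln(11.0/2.03) = 0.56440/1.68986 = 0.3340
Extrapolate from 11.0 m to 73.5 m: V₃ = 109.9 × (73.5/11.0)^0.3340 = 109.9 × 1.8859 = 207.2565 km/h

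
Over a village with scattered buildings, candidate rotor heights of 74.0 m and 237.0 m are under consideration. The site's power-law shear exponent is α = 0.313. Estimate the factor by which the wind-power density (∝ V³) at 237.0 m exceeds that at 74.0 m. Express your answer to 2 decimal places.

2.98

Speed ratio: V_B/V_A = (z_B/z_A)^α = (237.0/74.0)^0.313 = (3.2027)^0.313 = 1.43955
Power-density ratio: P_B/P_A = (V_B/V_A)³ = (1.43955)³ = 2.98318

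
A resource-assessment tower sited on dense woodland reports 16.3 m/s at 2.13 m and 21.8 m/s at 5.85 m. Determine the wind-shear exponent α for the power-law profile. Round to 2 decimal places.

Power law: V₂/V₁ = (z₂/z₁)^α ⇒ α = ln(V₂/V₁) / ln(z₂/z₁)
α = ln(21.8/16.3) / ln(5.85/2.13) = ln(1.3374) / ln(2.7465)
  = 0.29074 / 1.01032 = 0.28778

α ≈ 0.29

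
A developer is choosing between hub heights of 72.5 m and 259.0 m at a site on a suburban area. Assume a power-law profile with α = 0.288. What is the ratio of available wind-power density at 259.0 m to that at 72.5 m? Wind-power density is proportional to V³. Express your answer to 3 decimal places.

3.004

Speed ratio: V_B/V_A = (z_B/z_A)^α = (259.0/72.5)^0.288 = (3.5724)^0.288 = 1.44296
Power-density ratio: P_B/P_A = (V_B/V_A)³ = (1.44296)³ = 3.00441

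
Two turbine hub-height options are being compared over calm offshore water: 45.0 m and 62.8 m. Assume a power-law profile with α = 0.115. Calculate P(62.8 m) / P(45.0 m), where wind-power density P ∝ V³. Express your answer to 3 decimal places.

1.122

Speed ratio: V_B/V_A = (z_B/z_A)^α = (62.8/45.0)^0.115 = (1.3956)^0.115 = 1.03907
Power-density ratio: P_B/P_A = (V_B/V_A)³ = (1.03907)³ = 1.12186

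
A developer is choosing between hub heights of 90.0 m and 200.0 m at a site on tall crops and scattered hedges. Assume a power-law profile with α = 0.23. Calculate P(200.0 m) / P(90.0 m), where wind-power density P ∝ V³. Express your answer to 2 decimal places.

1.73

Speed ratio: V_B/V_A = (z_B/z_A)^α = (200.0/90.0)^0.23 = (2.2222)^0.23 = 1.20160
Power-density ratio: P_B/P_A = (V_B/V_A)³ = (1.20160)³ = 1.73494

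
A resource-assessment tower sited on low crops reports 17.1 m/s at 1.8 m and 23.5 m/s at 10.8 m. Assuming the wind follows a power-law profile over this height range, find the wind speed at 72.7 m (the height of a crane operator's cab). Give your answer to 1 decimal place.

33.0 m/s

First find α: α = ln(V₂/V₁)/ln(z₂/z₁) = ln(23.5/17.1)/ln(10.8/1.8) = 0.31792/1.79176 = 0.1774
Extrapolate from 10.8 m to 72.7 m: V₃ = 23.5 × (72.7/10.8)^0.1774 = 23.5 × 1.4026 = 32.9613 m/s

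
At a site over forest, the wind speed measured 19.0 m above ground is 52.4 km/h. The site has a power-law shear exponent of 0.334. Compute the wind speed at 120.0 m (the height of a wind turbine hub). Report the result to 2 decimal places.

96.98 km/h

Power-law profile: V₂ = V₁ · (z₂/z₁)^α
V₂ = 52.4 × (120.0/19.0)^0.334 = 52.4 × (6.3158)^0.334
    = 52.4 × 1.8507 = 96.9782 km/h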